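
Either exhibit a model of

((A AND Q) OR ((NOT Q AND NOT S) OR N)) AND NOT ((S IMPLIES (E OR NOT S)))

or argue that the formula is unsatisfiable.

Q = False, E = False, S = True, A = False, N = True

  (A AND Q) OR ((NOT Q AND NOT S) OR N) = True
    A AND Q = False
    (NOT Q AND NOT S) OR N = True
      NOT Q AND NOT S = False
        NOT Q = True
        NOT S = False
  NOT ((S IMPLIES (E OR NOT S))) = True
    S IMPLIES (E OR NOT S) = False
      E OR NOT S = False
        NOT S = False
Both conjuncts True, so the formula holds.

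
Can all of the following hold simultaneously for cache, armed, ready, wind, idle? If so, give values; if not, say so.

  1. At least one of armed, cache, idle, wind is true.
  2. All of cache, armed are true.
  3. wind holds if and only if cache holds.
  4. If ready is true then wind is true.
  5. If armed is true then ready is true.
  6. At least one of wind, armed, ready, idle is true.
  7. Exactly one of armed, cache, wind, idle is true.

No satisfying assignment exists.

Case cache = True:
  (2) forces armed = True.
  Constraint (7) is violated (armed=T, cache=T) — contradiction.
Case cache = False:
  Constraint (2) is violated (cache=F) — contradiction.
Both cases fail — unsatisfiable.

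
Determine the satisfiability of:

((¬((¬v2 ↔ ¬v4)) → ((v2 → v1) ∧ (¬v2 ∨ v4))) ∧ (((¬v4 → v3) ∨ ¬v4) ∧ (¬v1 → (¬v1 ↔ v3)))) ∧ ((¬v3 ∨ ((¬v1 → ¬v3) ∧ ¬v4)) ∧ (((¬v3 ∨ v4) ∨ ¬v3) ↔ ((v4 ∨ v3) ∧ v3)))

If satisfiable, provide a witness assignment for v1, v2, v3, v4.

Unsatisfiable — no assignment works.

Case v3 = True: the formula simplifies to ((¬((¬v2 ↔ ¬v4)) → ((v2 → v1) ∧ (¬v2 ∨ v4))) ∧ (¬v1 → ¬v1)) ∧ ((v1 ∧ ¬v4) ∧ v4).
  v4 = True: the conjunct ¬v4 is False.
  v4 = False: the conjunct v4 is False.
Case v3 = False: the conjunct ((¬v3 ∨ v4) ∨ ¬v3) ↔ ((v4 ∨ v3) ∧ v3) becomes (True ∨ True) ↔ (v4 ∧ False) = False.
Both cases fail — unsatisfiable.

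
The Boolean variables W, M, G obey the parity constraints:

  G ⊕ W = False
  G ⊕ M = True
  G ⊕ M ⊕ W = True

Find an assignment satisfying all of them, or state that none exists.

W=F; M=T; G=F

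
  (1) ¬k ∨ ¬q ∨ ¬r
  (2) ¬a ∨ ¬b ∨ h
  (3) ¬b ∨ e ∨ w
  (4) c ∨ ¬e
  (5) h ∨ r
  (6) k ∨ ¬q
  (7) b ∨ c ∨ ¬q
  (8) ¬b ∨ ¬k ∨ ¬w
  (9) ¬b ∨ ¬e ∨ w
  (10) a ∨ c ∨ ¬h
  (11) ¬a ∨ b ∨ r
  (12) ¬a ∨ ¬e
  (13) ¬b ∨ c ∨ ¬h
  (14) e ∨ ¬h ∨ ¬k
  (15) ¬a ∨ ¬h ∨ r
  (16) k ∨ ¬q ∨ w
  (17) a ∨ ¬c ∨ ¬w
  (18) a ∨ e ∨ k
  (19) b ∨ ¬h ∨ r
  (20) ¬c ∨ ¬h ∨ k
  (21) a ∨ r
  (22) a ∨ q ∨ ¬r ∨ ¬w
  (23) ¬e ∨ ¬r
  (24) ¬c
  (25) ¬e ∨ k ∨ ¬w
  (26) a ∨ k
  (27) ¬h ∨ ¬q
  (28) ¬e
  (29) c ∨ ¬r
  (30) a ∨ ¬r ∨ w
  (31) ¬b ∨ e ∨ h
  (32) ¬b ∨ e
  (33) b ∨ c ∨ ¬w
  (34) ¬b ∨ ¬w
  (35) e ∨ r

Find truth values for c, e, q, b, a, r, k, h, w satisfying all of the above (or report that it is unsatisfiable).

Case c = True:
  Clause (¬c) is falsified — contradiction.
Case c = False:
  (c ∨ ¬e) forces e = False.
  (c ∨ ¬r) forces r = False.
  Clause (e ∨ r) is falsified — contradiction.
Both cases fail, so the formula is unsatisfiable.

UNSATISFIABLE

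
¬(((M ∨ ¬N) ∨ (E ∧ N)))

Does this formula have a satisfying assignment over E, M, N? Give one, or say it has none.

E: False; M: False; N: True

  ¬(((M ∨ ¬N) ∨ (E ∧ N))) = True
    (M ∨ ¬N) ∨ (E ∧ N) = False
      M ∨ ¬N = False
        ¬N = False
      E ∧ N = False
The formula evaluates to True.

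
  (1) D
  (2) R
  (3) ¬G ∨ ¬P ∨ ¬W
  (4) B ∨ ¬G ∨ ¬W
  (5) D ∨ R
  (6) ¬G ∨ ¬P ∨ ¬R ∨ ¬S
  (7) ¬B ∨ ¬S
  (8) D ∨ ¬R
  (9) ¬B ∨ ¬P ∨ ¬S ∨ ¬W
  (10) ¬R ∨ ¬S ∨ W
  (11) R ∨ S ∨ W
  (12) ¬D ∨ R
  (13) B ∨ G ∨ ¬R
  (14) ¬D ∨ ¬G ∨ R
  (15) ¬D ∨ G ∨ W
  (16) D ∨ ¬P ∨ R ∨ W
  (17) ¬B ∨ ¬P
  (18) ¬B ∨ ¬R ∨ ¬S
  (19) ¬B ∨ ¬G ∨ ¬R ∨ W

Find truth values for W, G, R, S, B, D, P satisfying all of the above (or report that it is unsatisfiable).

W=T, G=F, R=T, S=F, B=T, D=T, P=F

Unit clause (D) forces D = True.
Unit clause (R) forces R = True.
Set W = True.
Set G = False.
  then (B ∨ G ∨ ¬R) forces B = True.
  then (¬B ∨ ¬P) forces P = False.
  then (¬B ∨ ¬R ∨ ¬S) forces S = False.
All clauses satisfied.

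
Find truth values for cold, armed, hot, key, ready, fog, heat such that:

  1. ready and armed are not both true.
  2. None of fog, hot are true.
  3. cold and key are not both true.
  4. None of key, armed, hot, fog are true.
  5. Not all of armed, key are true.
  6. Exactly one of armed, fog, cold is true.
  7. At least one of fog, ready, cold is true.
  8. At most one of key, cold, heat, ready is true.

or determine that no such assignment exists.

cold: True; armed: False; hot: False; key: False; ready: False; fog: False; heat: False

  (1) ready=F, armed=F — not both ✓
  (2) {fog, hot}: 0 true — none ✓
  (3) cold=T, key=F — not both ✓
  (4) {key, armed, hot, fog}: 0 true — none ✓
  (5) {armed, key}: 0/2 true — not all ✓
  (6) {armed, fog, cold}: 1 true — exactly one ✓
  (7) {fog, ready, cold}: 1 true — at least one ✓
  (8) {key, cold, heat, ready}: 1 true — at most one ✓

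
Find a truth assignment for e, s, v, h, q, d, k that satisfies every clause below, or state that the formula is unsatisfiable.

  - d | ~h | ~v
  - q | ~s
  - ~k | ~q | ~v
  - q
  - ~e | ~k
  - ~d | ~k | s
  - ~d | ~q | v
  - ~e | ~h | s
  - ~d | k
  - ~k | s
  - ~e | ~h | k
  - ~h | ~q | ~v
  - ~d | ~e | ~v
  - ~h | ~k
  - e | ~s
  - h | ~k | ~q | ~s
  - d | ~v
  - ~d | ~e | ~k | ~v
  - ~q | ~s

e = False, s = False, v = False, h = True, q = True, d = False, k = False

Unit clause (q) forces q = True.
In (~q | ~s) only ~s is left, so s = False.
In (~k | s) only ~k is left, so k = False.
In (~d | k) only ~d is left, so d = False.
In (d | ~v) only ~v is left, so v = False.
Set e = False.
Set h = True.
All clauses satisfied.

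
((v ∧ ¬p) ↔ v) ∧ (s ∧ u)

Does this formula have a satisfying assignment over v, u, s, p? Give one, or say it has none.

v = False; u = True; s = True; p = True

  (v ∧ ¬p) ↔ v = True
    v ∧ ¬p = False
      ¬p = False
  s ∧ u = True
Both conjuncts True, so the formula holds.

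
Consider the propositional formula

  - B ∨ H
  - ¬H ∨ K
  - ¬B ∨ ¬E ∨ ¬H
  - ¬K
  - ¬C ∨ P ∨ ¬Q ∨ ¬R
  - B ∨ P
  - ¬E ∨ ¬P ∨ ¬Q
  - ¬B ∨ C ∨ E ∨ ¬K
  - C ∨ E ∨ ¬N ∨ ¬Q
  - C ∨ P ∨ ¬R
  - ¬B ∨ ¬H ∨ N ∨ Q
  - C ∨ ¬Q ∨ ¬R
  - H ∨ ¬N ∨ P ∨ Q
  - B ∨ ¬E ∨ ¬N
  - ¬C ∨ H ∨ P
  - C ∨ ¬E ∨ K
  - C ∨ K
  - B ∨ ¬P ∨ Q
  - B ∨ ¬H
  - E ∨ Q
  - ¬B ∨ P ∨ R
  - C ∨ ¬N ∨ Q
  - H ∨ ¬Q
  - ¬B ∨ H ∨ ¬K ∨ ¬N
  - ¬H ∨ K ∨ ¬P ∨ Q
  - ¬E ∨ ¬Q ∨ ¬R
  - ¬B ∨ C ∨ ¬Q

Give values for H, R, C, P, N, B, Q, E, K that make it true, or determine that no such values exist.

Unit clause (¬K) forces K = False.
In (C ∨ K) only C is left, so C = True.
In (¬H ∨ K) only ¬H is left, so H = False.
In (¬C ∨ H ∨ P) only P is left, so P = True.
In (H ∨ ¬Q) only ¬Q is left, so Q = False.
In (B ∨ H) only B is left, so B = True.
In (E ∨ Q) only E is left, so E = True.
Set R = True.
Set N = True.
All clauses satisfied.

H = False, R = True, C = True, P = True, N = True, B = True, Q = False, E = True, K = False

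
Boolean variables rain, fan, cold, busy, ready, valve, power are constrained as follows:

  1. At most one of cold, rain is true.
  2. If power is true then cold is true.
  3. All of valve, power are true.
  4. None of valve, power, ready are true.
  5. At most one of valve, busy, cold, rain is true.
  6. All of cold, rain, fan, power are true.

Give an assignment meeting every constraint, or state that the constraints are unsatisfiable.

No satisfying assignment exists.

Case valve = True:
  Constraint (4) is violated (valve=T) — contradiction.
Case valve = False:
  Constraint (3) is violated (valve=F) — contradiction.
Both cases fail — unsatisfiable.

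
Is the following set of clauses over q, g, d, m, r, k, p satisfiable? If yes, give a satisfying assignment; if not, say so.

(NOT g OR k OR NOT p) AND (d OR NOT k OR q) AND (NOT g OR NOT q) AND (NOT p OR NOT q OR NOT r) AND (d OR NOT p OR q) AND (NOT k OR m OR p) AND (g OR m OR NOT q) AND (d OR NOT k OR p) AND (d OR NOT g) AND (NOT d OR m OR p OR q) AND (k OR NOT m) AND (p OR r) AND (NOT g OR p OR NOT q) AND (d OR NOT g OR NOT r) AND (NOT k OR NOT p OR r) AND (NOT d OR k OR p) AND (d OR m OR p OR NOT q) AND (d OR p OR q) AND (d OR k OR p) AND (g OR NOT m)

Try q = True:
  (NOT g OR NOT q) forces g = False.
  (g OR m OR NOT q) forces m = True.
  clause (g OR NOT m) is falsified — backtrack.
So q = False.
Set g = False.
  then (g OR NOT m) forces m = False.
Try d = False:
  (d OR NOT k OR q) forces k = False.
  (d OR NOT p OR q) forces p = False.
  clause (d OR p OR q) is falsified — backtrack.
So d = True.
  then (NOT d OR m OR p OR q) forces p = True.
Set r = False.
  then (NOT k OR NOT p OR r) forces k = False.
All clauses satisfied.

q=F; g=F; d=T; m=F; r=F; k=F; p=T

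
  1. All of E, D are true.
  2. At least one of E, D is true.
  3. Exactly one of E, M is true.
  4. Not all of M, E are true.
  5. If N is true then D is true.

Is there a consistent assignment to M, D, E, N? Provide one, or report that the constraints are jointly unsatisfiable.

M: False, D: True, E: True, N: True

  (1) {E, D}: all 2 true ✓
  (2) {E, D}: 2 true — at least one ✓
  (3) {E, M}: 1 true — exactly one ✓
  (4) {M, E}: 1/2 true — not all ✓
  (5) N=T ⇒ D: T ✓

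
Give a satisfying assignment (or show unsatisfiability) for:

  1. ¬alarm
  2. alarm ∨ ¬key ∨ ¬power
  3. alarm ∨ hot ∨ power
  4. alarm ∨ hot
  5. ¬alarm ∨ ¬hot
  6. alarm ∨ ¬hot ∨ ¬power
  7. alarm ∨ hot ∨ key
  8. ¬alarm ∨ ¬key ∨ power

Unit clause (¬alarm) forces alarm = False.
In (alarm ∨ hot) only hot is left, so hot = True.
In (alarm ∨ ¬hot ∨ ¬power) only ¬power is left, so power = False.
Set key = False.
Check each clause:
  (¬alarm): ¬alarm holds.
  (alarm ∨ ¬key ∨ ¬power): ¬key holds.
  (alarm ∨ hot ∨ power): hot holds.
  (alarm ∨ hot): hot holds.
  (¬alarm ∨ ¬hot): ¬alarm holds.
  (alarm ∨ ¬hot ∨ ¬power): ¬power holds.
  (alarm ∨ hot ∨ key): hot holds.
  (¬alarm ∨ ¬key ∨ power): ¬alarm holds.
All clauses satisfied.

hot = True, key = False, alarm = False, power = False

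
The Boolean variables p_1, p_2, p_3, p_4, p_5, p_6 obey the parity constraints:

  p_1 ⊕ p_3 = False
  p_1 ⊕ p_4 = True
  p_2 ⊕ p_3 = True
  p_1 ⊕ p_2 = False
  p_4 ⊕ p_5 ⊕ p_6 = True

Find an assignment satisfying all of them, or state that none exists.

UNSATISFIABLE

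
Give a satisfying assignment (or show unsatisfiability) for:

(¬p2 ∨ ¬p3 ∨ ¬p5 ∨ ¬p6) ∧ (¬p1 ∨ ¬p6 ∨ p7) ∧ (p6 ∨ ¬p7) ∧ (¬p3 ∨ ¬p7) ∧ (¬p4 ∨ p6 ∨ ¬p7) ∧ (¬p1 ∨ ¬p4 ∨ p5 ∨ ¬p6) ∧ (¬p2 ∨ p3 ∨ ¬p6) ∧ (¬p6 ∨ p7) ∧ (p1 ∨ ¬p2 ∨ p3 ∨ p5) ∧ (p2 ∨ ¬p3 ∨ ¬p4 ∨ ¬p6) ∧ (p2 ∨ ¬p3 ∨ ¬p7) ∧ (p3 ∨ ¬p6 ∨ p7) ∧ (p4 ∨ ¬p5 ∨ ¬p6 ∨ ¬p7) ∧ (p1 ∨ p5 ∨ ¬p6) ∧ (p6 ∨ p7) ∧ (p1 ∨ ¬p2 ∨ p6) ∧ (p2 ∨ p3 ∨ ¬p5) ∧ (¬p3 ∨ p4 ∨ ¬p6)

p1 = True; p2 = False; p3 = False; p4 = False; p5 = False; p6 = True; p7 = True

Set p1 = True.
Set p2 = False.
Set p3 = False.
  then (p2 ∨ p3 ∨ ¬p5) forces p5 = False.
Try p4 = True:
  (¬p1 ∨ ¬p4 ∨ p5 ∨ ¬p6) forces p6 = False.
  (p6 ∨ ¬p7) forces p7 = False.
  clause (p6 ∨ p7) is falsified — backtrack.
So p4 = False.
Try p6 = False:
  (p6 ∨ ¬p7) forces p7 = False.
  clause (p6 ∨ p7) is falsified — backtrack.
So p6 = True.
  then (¬p1 ∨ ¬p6 ∨ p7) forces p7 = True.
All clauses satisfied.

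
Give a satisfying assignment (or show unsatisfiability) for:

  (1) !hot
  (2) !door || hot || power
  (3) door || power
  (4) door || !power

Unit clause (!hot) forces hot = False.
Try door = False:
  (door || power) forces power = True.
  clause (door || !power) is falsified — backtrack.
So door = True.
  then (!door || hot || power) forces power = True.
Check each clause:
  (!hot): !hot holds.
  (!door || hot || power): power holds.
  (door || power): door holds.
  (door || !power): door holds.
All clauses satisfied.

hot: False, door: True, power: True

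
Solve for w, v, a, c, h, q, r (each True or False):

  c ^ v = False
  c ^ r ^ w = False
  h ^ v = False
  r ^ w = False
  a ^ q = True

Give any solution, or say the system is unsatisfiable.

w = True, v = False, a = False, c = False, h = False, q = True, r = True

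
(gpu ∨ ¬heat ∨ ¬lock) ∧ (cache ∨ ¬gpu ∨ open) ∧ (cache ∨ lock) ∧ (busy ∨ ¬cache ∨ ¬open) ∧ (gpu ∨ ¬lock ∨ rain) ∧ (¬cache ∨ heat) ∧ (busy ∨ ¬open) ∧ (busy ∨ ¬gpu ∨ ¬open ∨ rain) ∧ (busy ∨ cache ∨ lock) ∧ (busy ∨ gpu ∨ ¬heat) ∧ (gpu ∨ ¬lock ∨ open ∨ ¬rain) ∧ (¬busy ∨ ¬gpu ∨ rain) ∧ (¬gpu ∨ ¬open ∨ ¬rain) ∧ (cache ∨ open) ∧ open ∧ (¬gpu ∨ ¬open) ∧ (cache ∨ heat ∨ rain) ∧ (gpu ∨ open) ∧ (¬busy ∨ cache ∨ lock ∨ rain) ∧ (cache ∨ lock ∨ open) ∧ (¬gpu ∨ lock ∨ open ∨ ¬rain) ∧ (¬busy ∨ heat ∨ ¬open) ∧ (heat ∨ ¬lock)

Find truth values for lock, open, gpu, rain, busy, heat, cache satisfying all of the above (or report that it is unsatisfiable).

Unit clause (open) forces open = True.
In (¬gpu ∨ ¬open) only ¬gpu is left, so gpu = False.
In (busy ∨ ¬open) only busy is left, so busy = True.
In (¬busy ∨ heat ∨ ¬open) only heat is left, so heat = True.
In (gpu ∨ ¬heat ∨ ¬lock) only ¬lock is left, so lock = False.
In (cache ∨ lock) only cache is left, so cache = True.
Set rain = True.
All clauses satisfied.

lock: False; open: True; gpu: False; rain: True; busy: True; heat: True; cache: True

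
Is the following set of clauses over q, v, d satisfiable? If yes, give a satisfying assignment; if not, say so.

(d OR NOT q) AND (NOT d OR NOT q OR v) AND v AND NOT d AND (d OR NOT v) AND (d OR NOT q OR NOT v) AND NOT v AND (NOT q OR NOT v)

Case v = True:
  Clause (NOT v) is falsified — contradiction.
Case v = False:
  Clause (v) is falsified — contradiction.
Both cases fail, so the formula is unsatisfiable.

UNSATISFIABLE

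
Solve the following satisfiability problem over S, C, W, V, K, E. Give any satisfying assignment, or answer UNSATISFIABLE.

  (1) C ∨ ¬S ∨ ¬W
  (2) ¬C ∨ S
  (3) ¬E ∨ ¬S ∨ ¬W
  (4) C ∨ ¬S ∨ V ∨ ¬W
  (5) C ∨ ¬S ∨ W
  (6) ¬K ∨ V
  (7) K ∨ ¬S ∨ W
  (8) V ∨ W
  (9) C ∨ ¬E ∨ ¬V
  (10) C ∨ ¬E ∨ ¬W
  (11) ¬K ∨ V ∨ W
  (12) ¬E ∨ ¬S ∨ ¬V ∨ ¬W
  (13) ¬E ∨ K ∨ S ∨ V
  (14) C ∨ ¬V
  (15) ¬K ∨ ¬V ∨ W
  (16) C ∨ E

Set S = True.
Set C = True.
Set W = True.
  then (¬E ∨ ¬S ∨ ¬W) forces E = False.
Set V = False.
  then (¬K ∨ V) forces K = False.
All clauses satisfied.

S=T, C=T, W=T, V=F, K=F, E=F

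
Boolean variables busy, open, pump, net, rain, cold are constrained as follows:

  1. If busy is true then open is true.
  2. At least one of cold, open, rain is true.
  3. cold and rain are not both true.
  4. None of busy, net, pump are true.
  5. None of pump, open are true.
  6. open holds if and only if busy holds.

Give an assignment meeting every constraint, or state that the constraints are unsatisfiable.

busy = False, open = False, pump = False, net = False, rain = False, cold = True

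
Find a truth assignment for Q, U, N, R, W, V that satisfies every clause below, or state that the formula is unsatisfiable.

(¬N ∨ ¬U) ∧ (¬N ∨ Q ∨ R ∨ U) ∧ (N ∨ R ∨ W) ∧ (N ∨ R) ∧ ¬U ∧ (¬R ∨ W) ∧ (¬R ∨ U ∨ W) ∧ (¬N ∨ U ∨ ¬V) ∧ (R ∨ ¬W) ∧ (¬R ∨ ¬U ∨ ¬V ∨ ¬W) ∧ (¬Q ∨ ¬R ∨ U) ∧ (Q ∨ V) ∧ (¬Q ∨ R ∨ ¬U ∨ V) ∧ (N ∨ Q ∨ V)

Q = False; U = False; N = False; R = True; W = True; V = True

Unit clause (¬U) forces U = False.
Set Q = False.
  then (Q ∨ V) forces V = True.
  then (¬N ∨ U ∨ ¬V) forces N = False.
  then (N ∨ R) forces R = True.
  then (¬R ∨ W) forces W = True.
All clauses satisfied.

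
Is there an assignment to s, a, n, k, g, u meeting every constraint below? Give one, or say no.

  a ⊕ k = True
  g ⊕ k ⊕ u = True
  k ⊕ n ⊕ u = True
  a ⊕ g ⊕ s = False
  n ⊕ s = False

s = False; a = False; n = False; k = True; g = False; u = False

a ⊕ k = F ⊕ T = True ✓
g ⊕ k ⊕ u = F ⊕ T ⊕ F = True ✓
k ⊕ n ⊕ u = T ⊕ F ⊕ F = True ✓
a ⊕ g ⊕ s = F ⊕ F ⊕ F = False ✓
n ⊕ s = F ⊕ F = False ✓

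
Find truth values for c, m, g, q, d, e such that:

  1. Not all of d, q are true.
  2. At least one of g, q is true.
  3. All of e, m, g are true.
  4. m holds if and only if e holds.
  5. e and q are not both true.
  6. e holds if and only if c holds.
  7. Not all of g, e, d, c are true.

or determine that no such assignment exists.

c = True, m = True, g = True, q = False, d = False, e = True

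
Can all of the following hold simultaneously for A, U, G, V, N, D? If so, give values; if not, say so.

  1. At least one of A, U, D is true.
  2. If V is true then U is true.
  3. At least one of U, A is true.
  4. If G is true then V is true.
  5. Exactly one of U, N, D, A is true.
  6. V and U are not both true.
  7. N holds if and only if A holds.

A = False, U = True, G = False, V = False, N = False, D = False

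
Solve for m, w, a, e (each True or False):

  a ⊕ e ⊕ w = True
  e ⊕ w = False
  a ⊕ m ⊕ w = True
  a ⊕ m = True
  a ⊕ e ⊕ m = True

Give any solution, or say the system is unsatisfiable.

m = False; w = False; a = True; e = False

a ⊕ e ⊕ w = T ⊕ F ⊕ F = True ✓
e ⊕ w = F ⊕ F = False ✓
a ⊕ m ⊕ w = T ⊕ F ⊕ F = True ✓
a ⊕ m = T ⊕ F = True ✓
a ⊕ e ⊕ m = T ⊕ F ⊕ F = True ✓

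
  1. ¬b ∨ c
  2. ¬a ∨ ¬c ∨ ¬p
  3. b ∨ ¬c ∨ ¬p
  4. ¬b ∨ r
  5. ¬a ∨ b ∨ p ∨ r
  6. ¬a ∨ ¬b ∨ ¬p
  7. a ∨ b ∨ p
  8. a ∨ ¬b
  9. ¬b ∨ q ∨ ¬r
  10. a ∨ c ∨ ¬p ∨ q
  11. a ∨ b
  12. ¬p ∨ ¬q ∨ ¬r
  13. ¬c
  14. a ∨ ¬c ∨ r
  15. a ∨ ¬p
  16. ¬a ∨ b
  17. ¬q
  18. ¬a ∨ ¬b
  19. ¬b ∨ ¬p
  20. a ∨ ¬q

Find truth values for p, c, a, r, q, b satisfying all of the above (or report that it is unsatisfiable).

Unsatisfiable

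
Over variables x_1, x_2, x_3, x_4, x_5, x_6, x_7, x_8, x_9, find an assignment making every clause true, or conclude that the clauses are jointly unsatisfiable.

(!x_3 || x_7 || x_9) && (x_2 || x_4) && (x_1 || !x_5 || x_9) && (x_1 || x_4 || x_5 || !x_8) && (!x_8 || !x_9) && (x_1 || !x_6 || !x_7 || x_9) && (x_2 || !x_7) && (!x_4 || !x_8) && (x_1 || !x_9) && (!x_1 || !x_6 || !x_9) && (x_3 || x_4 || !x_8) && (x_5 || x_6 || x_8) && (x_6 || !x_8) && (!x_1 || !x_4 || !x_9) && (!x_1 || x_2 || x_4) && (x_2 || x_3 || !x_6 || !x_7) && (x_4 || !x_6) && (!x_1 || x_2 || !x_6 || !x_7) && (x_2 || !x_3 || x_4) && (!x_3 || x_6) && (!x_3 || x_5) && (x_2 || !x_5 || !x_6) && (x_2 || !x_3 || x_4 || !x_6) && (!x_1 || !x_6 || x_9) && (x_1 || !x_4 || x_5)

Set x_1 = True.
Set x_2 = False.
  then (x_2 || x_4) forces x_4 = True.
  then (x_2 || !x_7) forces x_7 = False.
  then (!x_4 || !x_8) forces x_8 = False.
  then (!x_1 || !x_4 || !x_9) forces x_9 = False.
  then (!x_1 || !x_6 || x_9) forces x_6 = False.
  then (!x_3 || x_7 || x_9) forces x_3 = False.
  then (x_5 || x_6 || x_8) forces x_5 = True.
All clauses satisfied.

x_1 = True; x_2 = False; x_3 = False; x_4 = True; x_5 = True; x_6 = False; x_7 = False; x_8 = False; x_9 = False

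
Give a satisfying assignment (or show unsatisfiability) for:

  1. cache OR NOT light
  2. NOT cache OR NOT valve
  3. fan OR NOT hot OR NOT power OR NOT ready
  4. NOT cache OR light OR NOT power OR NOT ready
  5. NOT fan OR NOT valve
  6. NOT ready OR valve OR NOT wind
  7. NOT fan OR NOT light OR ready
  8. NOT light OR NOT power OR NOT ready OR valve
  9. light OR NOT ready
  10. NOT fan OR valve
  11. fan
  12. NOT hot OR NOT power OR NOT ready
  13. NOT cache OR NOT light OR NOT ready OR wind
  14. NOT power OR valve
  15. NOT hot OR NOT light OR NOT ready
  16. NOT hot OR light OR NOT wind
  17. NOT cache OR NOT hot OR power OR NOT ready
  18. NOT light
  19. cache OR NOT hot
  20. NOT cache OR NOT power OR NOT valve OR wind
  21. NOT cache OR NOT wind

Case fan = True:
  (NOT fan OR NOT valve) forces valve = False.
  Clause (NOT fan OR valve) is falsified — contradiction.
Case fan = False:
  Clause (fan) is falsified — contradiction.
Both cases fail, so the formula is unsatisfiable.

Unsatisfiable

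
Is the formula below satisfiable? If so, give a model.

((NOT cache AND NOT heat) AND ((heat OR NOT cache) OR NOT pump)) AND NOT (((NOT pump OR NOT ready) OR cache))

cache = False, heat = False, pump = True, ready = True

  (NOT cache AND NOT heat) AND ((heat OR NOT cache) OR NOT pump) = True
    NOT cache AND NOT heat = True
      NOT cache = True
      NOT heat = True
    (heat OR NOT cache) OR NOT pump = True
      heat OR NOT cache = True
        NOT cache = True
      NOT pump = False
  NOT (((NOT pump OR NOT ready) OR cache)) = True
    (NOT pump OR NOT ready) OR cache = False
      NOT pump OR NOT ready = False
        NOT pump = False
        NOT ready = False
Both conjuncts True, so the formula holds.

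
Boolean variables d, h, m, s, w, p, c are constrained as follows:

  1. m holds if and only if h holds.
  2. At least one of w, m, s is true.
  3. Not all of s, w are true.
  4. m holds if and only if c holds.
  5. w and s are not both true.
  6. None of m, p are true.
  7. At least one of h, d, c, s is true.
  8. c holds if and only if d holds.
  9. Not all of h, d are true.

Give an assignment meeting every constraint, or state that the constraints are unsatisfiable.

d = False, h = False, m = False, s = True, w = False, p = False, c = False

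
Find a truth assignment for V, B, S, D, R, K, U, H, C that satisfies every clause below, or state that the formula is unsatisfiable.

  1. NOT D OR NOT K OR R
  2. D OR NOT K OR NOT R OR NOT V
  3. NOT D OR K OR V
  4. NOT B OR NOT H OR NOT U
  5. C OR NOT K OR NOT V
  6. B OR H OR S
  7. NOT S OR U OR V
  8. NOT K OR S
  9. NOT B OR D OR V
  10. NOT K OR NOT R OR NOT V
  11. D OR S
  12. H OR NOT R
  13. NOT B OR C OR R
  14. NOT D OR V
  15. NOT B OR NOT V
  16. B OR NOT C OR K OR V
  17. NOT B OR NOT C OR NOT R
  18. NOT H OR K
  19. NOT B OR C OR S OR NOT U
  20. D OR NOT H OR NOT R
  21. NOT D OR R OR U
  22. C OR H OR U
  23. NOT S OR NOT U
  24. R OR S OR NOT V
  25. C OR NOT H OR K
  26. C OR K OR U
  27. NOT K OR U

Try V = False:
  (NOT D OR V) forces D = False.
  (NOT B OR D OR V) forces B = False.
  (D OR S) forces S = True.
  (NOT S OR U OR V) forces U = True.
  clause (NOT S OR NOT U) is falsified — backtrack.
So V = True.
  then (NOT B OR NOT V) forces B = False.
Try S = False:
  (B OR H OR S) forces H = True.
  (NOT K OR S) forces K = False.
  clause (NOT H OR K) is falsified — backtrack.
So S = True.
  then (NOT S OR NOT U) forces U = False.
  then (NOT K OR U) forces K = False.
  then (NOT H OR K) forces H = False.
  then (C OR H OR U) forces C = True.
  then (H OR NOT R) forces R = False.
  then (NOT D OR R OR U) forces D = False.
All clauses satisfied.

V=T, B=F, S=T, D=F, R=F, K=F, U=F, H=F, C=T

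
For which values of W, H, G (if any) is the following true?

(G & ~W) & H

W=F, H=T, G=T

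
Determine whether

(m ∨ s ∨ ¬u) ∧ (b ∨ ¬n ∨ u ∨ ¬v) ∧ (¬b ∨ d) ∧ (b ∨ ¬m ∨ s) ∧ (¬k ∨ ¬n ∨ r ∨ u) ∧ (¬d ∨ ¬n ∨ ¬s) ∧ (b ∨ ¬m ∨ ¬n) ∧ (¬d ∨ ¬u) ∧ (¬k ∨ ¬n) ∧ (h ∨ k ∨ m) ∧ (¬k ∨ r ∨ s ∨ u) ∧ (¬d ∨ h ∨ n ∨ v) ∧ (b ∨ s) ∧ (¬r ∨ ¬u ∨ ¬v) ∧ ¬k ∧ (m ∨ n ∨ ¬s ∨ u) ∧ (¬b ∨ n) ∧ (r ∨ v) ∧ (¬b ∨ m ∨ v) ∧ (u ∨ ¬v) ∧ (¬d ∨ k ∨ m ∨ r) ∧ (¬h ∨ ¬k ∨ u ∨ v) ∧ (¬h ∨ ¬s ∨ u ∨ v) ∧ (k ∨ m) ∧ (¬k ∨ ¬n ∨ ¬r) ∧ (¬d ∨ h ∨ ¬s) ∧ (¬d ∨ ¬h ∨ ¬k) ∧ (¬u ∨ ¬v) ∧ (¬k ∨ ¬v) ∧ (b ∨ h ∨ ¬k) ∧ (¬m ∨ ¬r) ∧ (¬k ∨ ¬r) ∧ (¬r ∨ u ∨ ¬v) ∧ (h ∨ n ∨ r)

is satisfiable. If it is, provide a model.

Case k = True:
  Clause (¬k) is falsified — contradiction.
Case k = False:
  (k ∨ m) forces m = True.
  (¬m ∨ ¬r) forces r = False.
  (r ∨ v) forces v = True.
  (u ∨ ¬v) forces u = True.
  Clause (¬u ∨ ¬v) is falsified — contradiction.
Both cases fail, so the formula is unsatisfiable.

The formula is unsatisfiable.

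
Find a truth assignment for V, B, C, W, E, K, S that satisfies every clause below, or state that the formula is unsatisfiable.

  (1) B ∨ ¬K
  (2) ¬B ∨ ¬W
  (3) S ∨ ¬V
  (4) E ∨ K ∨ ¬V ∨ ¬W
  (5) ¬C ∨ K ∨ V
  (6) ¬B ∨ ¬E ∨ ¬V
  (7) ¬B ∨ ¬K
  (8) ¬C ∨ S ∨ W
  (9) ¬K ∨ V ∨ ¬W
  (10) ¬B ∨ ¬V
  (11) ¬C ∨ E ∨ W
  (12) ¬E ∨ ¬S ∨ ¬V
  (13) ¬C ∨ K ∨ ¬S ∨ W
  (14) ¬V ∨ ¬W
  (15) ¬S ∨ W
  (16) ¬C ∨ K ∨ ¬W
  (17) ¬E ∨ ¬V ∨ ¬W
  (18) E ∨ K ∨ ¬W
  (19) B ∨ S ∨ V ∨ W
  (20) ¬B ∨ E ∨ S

V=F; B=F; C=F; W=T; E=T; K=F; S=T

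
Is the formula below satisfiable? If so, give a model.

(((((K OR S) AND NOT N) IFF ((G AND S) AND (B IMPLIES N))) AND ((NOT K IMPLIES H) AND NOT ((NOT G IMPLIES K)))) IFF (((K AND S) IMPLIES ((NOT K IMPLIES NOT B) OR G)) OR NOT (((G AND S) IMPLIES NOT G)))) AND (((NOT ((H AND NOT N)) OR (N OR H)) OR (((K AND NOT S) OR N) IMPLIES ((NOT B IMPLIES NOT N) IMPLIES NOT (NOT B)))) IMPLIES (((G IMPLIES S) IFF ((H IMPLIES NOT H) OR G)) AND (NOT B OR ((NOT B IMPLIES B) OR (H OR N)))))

Case K = True: the conjunct ((((K OR S) AND NOT N) IFF ((G AND S) AND (B IMPLIES N))) AND ((NOT K IMPLIES H) AND NOT ((NOT G IMPLIES K)))) IFF (((K AND S) IMPLIES ((NOT K IMPLIES NOT B) OR G)) OR NOT (((G AND S) IMPLIES NOT G))) becomes ((NOT N IFF ((G AND S) AND (B IMPLIES N))) AND False) IFF (True OR NOT (((G AND S) IMPLIES NOT G))) = False.
Case K = False: the formula simplifies to (((S AND NOT N) IFF ((G AND S) AND (B IMPLIES N))) AND (H AND NOT G)) AND (((NOT ((H AND NOT N)) OR (N OR H)) OR (N IMPLIES ((NOT B IMPLIES NOT N) IMPLIES NOT (NOT B)))) IMPLIES (((G IMPLIES S) IFF ((H IMPLIES NOT H) OR G)) AND (NOT B OR ((NOT B IMPLIES B) OR (H OR N))))).
  H = True: simplifies to (((S AND NOT N) IFF ((G AND S) AND (B IMPLIES N))) AND NOT G) AND ((G IMPLIES S) IFF G).
    G = True: the conjunct NOT G is False.
    G = False: the conjunct (G IMPLIES S) IFF G becomes (False IMPLIES S) IFF False = False.
  H = False: the conjunct H is False.
Both cases fail — unsatisfiable.

Unsatisfiable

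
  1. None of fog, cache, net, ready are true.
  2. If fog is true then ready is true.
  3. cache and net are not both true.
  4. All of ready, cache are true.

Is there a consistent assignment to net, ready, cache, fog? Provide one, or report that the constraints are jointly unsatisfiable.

Case ready = True:
  Constraint (1) is violated (ready=T) — contradiction.
Case ready = False:
  Constraint (4) is violated (ready=F) — contradiction.
Both cases fail — unsatisfiable.

Unsatisfiable — no assignment works.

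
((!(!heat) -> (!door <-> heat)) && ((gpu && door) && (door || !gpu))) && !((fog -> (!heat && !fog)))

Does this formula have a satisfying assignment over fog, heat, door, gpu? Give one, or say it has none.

fog = True; heat = False; door = True; gpu = True

  (!(!heat) -> (!door <-> heat)) && ((gpu && door) && (door || !gpu)) = True
    !(!heat) -> (!door <-> heat) = True
      !(!heat) = False
        !heat = True
      !door <-> heat = True
        !door = False
    (gpu && door) && (door || !gpu) = True
      gpu && door = True
      door || !gpu = True
        !gpu = False
  !((fog -> (!heat && !fog))) = True
    fog -> (!heat && !fog) = False
      !heat && !fog = False
        !heat = True
        !fog = False
Both conjuncts True, so the formula holds.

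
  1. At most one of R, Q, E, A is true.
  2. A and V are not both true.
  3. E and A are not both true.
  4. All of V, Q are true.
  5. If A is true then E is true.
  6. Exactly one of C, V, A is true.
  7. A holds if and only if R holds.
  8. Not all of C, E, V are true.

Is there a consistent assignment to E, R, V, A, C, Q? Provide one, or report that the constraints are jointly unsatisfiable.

E: False, R: False, V: True, A: False, C: False, Q: True

  (1) {R, Q, E, A}: 1 true — at most one ✓
  (2) A=F, V=T — not both ✓
  (3) E=F, A=F — not both ✓
  (4) {V, Q}: all 2 true ✓
  (5) A=F ⇒ E: vacuous ✓
  (6) {C, V, A}: 1 true — exactly one ✓
  (7) A=F, R=F — same ✓
  (8) {C, E, V}: 1/3 true — not all ✓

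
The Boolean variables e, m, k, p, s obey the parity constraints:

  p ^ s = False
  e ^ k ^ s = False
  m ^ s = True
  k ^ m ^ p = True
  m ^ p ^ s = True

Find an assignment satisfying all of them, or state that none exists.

e = False, m = True, k = False, p = False, s = False

p ^ s = F ^ F = False ✓
e ^ k ^ s = F ^ F ^ F = False ✓
m ^ s = T ^ F = True ✓
k ^ m ^ p = F ^ T ^ F = True ✓
m ^ p ^ s = T ^ F ^ F = True ✓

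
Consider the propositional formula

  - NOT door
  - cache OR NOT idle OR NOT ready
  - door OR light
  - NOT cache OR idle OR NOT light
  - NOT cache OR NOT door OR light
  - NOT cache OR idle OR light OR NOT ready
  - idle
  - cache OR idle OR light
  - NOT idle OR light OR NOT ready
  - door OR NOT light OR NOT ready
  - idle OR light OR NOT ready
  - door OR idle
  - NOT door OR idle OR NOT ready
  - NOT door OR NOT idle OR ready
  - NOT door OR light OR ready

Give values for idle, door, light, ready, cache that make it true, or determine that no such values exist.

idle: True, door: False, light: True, ready: False, cache: False

Unit clause (NOT door) forces door = False.
In (door OR light) only light is left, so light = True.
Unit clause (idle) forces idle = True.
In (door OR NOT light OR NOT ready) only NOT ready is left, so ready = False.
Set cache = False.
All clauses satisfied.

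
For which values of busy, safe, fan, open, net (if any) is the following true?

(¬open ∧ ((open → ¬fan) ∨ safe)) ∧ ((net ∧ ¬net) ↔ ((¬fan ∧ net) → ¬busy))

busy = True, safe = True, fan = False, open = False, net = True

  ¬open ∧ ((open → ¬fan) ∨ safe) = True
    ¬open = True
    (open → ¬fan) ∨ safe = True
      open → ¬fan = True
        ¬fan = True
  (net ∧ ¬net) ↔ ((¬fan ∧ net) → ¬busy) = True
    net ∧ ¬net = False
      ¬net = False
    (¬fan ∧ net) → ¬busy = False
      ¬fan ∧ net = True
        ¬fan = True
      ¬busy = False
Both conjuncts True, so the formula holds.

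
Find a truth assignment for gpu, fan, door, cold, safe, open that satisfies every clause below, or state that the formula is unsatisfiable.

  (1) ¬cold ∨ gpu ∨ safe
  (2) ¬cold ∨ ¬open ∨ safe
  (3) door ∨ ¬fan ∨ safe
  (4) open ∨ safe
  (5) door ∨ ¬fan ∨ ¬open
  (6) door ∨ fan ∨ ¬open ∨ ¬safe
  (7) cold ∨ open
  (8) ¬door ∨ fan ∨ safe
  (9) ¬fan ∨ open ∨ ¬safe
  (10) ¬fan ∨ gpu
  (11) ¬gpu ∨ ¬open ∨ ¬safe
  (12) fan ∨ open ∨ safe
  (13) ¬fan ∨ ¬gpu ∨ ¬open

gpu = True, fan = False, door = False, cold = True, safe = True, open = False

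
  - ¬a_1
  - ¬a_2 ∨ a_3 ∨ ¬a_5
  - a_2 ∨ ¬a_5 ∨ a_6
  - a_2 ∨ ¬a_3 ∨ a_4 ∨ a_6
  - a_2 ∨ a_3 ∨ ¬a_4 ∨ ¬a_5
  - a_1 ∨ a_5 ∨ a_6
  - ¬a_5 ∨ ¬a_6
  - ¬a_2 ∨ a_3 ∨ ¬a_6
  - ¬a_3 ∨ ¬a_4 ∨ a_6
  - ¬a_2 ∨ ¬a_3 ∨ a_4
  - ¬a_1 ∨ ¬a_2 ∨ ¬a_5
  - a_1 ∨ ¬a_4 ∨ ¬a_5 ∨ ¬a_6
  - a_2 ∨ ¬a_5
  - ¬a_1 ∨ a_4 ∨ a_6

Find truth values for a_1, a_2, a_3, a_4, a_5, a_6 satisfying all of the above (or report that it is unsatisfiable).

Unit clause (¬a_1) forces a_1 = False.
Set a_2 = False.
  then (a_2 ∨ ¬a_5) forces a_5 = False.
  then (a_1 ∨ a_5 ∨ a_6) forces a_6 = True.
Set a_3 = False.
Set a_4 = True.
All clauses satisfied.

a_1=F; a_2=F; a_3=F; a_4=T; a_5=F; a_6=T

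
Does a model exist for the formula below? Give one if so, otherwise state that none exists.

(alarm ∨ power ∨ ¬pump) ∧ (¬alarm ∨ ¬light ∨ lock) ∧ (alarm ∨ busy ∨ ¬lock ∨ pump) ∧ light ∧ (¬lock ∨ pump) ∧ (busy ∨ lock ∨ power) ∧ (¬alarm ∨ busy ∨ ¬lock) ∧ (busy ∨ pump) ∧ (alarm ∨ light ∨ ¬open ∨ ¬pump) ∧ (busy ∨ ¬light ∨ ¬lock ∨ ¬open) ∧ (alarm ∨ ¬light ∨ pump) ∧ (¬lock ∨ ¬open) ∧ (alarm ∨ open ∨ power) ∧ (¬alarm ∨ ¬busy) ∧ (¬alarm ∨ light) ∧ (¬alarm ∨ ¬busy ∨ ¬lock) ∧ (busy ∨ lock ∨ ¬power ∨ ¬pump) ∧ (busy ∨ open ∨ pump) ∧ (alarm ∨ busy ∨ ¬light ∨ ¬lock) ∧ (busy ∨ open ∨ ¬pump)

pump = True, light = True, busy = True, open = True, alarm = False, lock = False, power = True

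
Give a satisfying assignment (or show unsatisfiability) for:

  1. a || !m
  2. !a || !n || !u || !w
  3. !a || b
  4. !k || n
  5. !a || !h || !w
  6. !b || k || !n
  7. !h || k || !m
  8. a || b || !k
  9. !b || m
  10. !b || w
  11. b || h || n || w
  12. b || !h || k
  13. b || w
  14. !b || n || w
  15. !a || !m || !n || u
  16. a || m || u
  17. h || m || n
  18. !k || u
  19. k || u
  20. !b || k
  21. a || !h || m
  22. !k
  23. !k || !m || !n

m=F; u=T; w=T; k=F; h=F; b=F; n=T; a=F

Unit clause (!k) forces k = False.
In (k || u) only u is left, so u = True.
In (!b || k) only !b is left, so b = False.
In (!a || b) only !a is left, so a = False.
In (b || !h || k) only !h is left, so h = False.
In (b || w) only w is left, so w = True.
In (a || !m) only !m is left, so m = False.
In (h || m || n) only n is left, so n = True.
All clauses satisfied.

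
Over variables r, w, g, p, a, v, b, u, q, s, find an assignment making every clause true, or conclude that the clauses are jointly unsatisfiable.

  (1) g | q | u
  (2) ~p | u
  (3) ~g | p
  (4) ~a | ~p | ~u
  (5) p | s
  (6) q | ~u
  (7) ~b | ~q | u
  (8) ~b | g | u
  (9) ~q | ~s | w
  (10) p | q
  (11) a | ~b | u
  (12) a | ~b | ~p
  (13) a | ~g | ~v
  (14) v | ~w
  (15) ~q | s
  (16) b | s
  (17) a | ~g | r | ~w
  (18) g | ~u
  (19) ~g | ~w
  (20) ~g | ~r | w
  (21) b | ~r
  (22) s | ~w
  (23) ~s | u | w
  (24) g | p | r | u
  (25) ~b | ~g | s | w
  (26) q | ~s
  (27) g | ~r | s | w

Unsatisfiable — no assignment works.

Case q = True:
  (~q | s) forces s = True.
  (~q | ~s | w) forces w = True.
  (v | ~w) forces v = True.
  (~g | ~w) forces g = False.
  (g | ~u) forces u = False.
  (~p | u) forces p = False.
  (~b | ~q | u) forces b = False.
  (b | ~r) forces r = False.
  Clause (g | p | r | u) is falsified — contradiction.
Case q = False:
  (q | ~u) forces u = False.
  (g | q | u) forces g = True.
  (~p | u) forces p = False.
  Clause (~g | p) is falsified — contradiction.
Both cases fail, so the formula is unsatisfiable.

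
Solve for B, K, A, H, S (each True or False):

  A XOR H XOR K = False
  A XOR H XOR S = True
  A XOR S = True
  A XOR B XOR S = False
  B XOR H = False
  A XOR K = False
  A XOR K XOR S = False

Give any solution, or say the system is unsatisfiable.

Adding constraints 2, 4, 5 mod 2: every variable appears an even number of times on the left, so the left side is 0.
But the right sides sum to 1 (mod 2). 0 ≠ 1 — the system is inconsistent.

UNSATISFIABLE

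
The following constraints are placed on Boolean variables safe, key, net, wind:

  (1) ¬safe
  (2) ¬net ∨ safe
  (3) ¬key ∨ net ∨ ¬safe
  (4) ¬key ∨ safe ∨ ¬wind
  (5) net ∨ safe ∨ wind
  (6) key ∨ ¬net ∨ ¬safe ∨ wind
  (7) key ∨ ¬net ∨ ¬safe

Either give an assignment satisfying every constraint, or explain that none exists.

safe = False, key = False, net = False, wind = True

Unit clause (¬safe) forces safe = False.
In (¬net ∨ safe) only ¬net is left, so net = False.
In (net ∨ safe ∨ wind) only wind is left, so wind = True.
In (¬key ∨ safe ∨ ¬wind) only ¬key is left, so key = False.
Check each clause:
  (¬safe): ¬safe holds.
  (¬net ∨ safe): ¬net holds.
  (¬key ∨ net ∨ ¬safe): ¬key holds.
  (¬key ∨ safe ∨ ¬wind): ¬key holds.
  (net ∨ safe ∨ wind): wind holds.
  (key ∨ ¬net ∨ ¬safe ∨ wind): ¬net holds.
  (key ∨ ¬net ∨ ¬safe): ¬net holds.
All clauses satisfied.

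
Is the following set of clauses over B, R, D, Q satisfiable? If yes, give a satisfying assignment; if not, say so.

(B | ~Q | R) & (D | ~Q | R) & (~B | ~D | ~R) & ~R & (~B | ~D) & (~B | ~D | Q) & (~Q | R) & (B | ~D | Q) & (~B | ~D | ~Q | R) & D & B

Unsatisfiable

Case B = True:
  (~R) forces R = False.
  (~B | ~D) forces D = False.
  Clause (D) is falsified — contradiction.
Case B = False:
  Clause (B) is falsified — contradiction.
Both cases fail, so the formula is unsatisfiable.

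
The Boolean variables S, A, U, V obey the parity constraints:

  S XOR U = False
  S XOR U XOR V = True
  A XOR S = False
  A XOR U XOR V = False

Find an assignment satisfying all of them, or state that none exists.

Unsatisfiable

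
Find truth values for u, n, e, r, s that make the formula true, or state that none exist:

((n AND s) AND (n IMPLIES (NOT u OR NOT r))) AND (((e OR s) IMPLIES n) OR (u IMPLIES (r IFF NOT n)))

u = False, n = True, e = True, r = True, s = True

  (n AND s) AND (n IMPLIES (NOT u OR NOT r)) = True
    n AND s = True
    n IMPLIES (NOT u OR NOT r) = True
      NOT u OR NOT r = True
        NOT u = True
        NOT r = False
  ((e OR s) IMPLIES n) OR (u IMPLIES (r IFF NOT n)) = True
    (e OR s) IMPLIES n = True
      e OR s = True
    u IMPLIES (r IFF NOT n) = True
      r IFF NOT n = False
        NOT n = False
Both conjuncts True, so the formula holds.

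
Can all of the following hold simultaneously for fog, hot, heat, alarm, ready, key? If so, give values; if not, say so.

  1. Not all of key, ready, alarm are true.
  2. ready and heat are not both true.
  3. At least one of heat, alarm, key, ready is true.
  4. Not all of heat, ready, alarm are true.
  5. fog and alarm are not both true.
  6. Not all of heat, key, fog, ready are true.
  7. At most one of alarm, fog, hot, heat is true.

fog: True, hot: False, heat: False, alarm: False, ready: True, key: True

  (1) {key, ready, alarm}: 2/3 true — not all ✓
  (2) ready=T, heat=F — not both ✓
  (3) {heat, alarm, key, ready}: 2 true — at least one ✓
  (4) {heat, ready, alarm}: 1/3 true — not all ✓
  (5) fog=T, alarm=F — not both ✓
  (6) {heat, key, fog, ready}: 3/4 true — not all ✓
  (7) {alarm, fog, hot, heat}: 1 true — at most one ✓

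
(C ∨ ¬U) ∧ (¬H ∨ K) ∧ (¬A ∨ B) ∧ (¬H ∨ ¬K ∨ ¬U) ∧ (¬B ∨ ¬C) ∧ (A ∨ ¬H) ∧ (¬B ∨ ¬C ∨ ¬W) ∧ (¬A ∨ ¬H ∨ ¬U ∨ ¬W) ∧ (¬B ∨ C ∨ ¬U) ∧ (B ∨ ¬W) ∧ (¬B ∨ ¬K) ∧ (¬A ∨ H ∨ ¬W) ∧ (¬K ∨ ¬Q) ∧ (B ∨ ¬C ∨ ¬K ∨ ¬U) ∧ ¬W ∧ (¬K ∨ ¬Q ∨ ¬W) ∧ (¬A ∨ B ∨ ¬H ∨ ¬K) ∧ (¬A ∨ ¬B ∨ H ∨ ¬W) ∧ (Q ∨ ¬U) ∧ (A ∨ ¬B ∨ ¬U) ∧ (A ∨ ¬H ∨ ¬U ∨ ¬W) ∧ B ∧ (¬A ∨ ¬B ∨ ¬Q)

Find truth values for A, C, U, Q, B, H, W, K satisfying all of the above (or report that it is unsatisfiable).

A: True; C: False; U: False; Q: False; B: True; H: False; W: False; K: False

Unit clause (¬W) forces W = False.
Unit clause (B) forces B = True.
In (¬B ∨ ¬C) only ¬C is left, so C = False.
In (¬B ∨ C ∨ ¬U) only ¬U is left, so U = False.
In (¬B ∨ ¬K) only ¬K is left, so K = False.
In (¬H ∨ K) only ¬H is left, so H = False.
Set A = True.
  then (¬A ∨ ¬B ∨ ¬Q) forces Q = False.
All clauses satisfied.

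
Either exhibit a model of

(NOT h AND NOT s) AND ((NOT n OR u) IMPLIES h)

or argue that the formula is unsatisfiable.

n = True, h = False, s = False, u = False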